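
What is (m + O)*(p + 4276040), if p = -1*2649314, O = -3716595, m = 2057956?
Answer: -2698151185914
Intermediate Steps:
p = -2649314
(m + O)*(p + 4276040) = (2057956 - 3716595)*(-2649314 + 4276040) = -1658639*1626726 = -2698151185914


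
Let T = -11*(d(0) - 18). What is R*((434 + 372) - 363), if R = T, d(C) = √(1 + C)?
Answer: 82841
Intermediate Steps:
T = 187 (T = -11*(√(1 + 0) - 18) = -11*(√1 - 18) = -11*(1 - 18) = -11*(-17) = 187)
R = 187
R*((434 + 372) - 363) = 187*((434 + 372) - 363) = 187*(806 - 363) = 187*443 = 82841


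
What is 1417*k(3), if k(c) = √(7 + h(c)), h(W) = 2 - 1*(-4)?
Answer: 1417*√13 ≈ 5109.1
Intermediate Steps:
h(W) = 6 (h(W) = 2 + 4 = 6)
k(c) = √13 (k(c) = √(7 + 6) = √13)
1417*k(3) = 1417*√13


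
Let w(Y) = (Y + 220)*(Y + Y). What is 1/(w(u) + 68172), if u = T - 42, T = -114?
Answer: 1/48204 ≈ 2.0745e-5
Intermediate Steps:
u = -156 (u = -114 - 42 = -156)
w(Y) = 2*Y*(220 + Y) (w(Y) = (220 + Y)*(2*Y) = 2*Y*(220 + Y))
1/(w(u) + 68172) = 1/(2*(-156)*(220 - 156) + 68172) = 1/(2*(-156)*64 + 68172) = 1/(-19968 + 68172) = 1/48204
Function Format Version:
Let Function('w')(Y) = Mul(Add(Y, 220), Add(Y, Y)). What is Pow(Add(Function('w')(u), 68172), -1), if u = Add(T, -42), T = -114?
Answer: Rational(1, 48204) ≈ 2.0745e-5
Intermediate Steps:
u = -156 (u = Add(-114, -42) = -156)
Function('w')(Y) = Mul(2, Y, Add(220, Y)) (Function('w')(Y) = Mul(Add(220, Y), Mul(2, Y)) = Mul(2, Y, Add(220, Y)))
Pow(Add(Function('w')(u), 68172), -1) = Pow(Add(Mul(2, -156, Add(220, -156)), 68172), -1) = Pow(Add(Mul(2, -156, 64), 68172), -1) = Pow(Add(-19968, 68172), -1) = Pow(48204, -1) = Rational(1, 48204)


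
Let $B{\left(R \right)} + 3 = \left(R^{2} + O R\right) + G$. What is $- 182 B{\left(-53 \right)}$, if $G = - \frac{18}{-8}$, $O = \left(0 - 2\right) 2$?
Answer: $- \frac{1099371}{2} \approx -5.4969 \cdot 10^{5}$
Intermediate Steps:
$O = -4$ ($O = \left(-2\right) 2 = -4$)
$G = \frac{9}{4}$ ($G = \left(-18\right) \left(- \frac{1}{8}\right) = \frac{9}{4} \approx 2.25$)
$B{\left(R \right)} = - \frac{3}{4} + R^{2} - 4 R$ ($B{\left(R \right)} = -3 + \left(\left(R^{2} - 4 R\right) + \frac{9}{4}\right) = -3 + \left(\frac{9}{4} + R^{2} - 4 R\right) = - \frac{3}{4} + R^{2} - 4 R$)
$- 182 B{\left(-53 \right)} = - 182 \left(- \frac{3}{4} + \left(-53\right)^{2} - -212\right) = - 182 \left(- \frac{3}{4} + 2809 + 212\right) = \left(-182\right) \frac{12081}{4} = - \frac{1099371}{2}$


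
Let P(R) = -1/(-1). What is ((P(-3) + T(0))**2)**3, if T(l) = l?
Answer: 1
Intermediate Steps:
P(R) = 1 (P(R) = -1*(-1) = 1)
((P(-3) + T(0))**2)**3 = ((1 + 0)**2)**3 = (1**2)**3 = 1**3 = 1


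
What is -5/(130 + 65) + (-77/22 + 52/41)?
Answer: -7219/3198 ≈ -2.2573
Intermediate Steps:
-5/(130 + 65) + (-77/22 + 52/41) = -5/195 + (-77*1/22 + 52*(1/41)) = (1/195)*(-5) + (-7/2 + 52/41) = -1/39 - 183/82 = -7219/3198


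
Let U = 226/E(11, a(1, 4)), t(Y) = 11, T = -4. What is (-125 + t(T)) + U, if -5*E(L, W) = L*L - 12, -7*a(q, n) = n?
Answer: -13556/109 ≈ -124.37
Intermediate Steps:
a(q, n) = -n/7
E(L, W) = 12/5 - L**2/5 (E(L, W) = -(L*L - 12)/5 = -(L**2 - 12)/5 = -(-12 + L**2)/5 = 12/5 - L**2/5)
U = -1130/109 (U = 226/(12/5 - 1/5*11**2) = 226/(12/5 - 1/5*121) = 226/(12/5 - 121/5) = 226/(-109/5) = 226*(-5/109) = -1130/109 ≈ -10.367)
(-125 + t(T)) + U = (-125 + 11) - 1130/109 = -114 - 1130/109 = -13556/109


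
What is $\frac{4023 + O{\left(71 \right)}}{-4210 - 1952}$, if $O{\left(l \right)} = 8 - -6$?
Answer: $- \frac{4037}{6162} \approx -0.65514$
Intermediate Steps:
$O{\left(l \right)} = 14$ ($O{\left(l \right)} = 8 + 6 = 14$)
$\frac{4023 + O{\left(71 \right)}}{-4210 - 1952} = \frac{4023 + 14}{-4210 - 1952} = \frac{4037}{-4210 - 1952} = \frac{4037}{-6162} = 4037 \left(- \frac{1}{6162}\right) = - \frac{4037}{6162}$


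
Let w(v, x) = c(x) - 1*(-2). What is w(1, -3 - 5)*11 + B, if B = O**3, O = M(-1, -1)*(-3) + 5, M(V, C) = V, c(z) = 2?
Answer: 556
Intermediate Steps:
O = 8 (O = -1*(-3) + 5 = 3 + 5 = 8)
B = 512 (B = 8**3 = 512)
w(v, x) = 4 (w(v, x) = 2 - 1*(-2) = 2 + 2 = 4)
w(1, -3 - 5)*11 + B = 4*11 + 512 = 44 + 512 = 556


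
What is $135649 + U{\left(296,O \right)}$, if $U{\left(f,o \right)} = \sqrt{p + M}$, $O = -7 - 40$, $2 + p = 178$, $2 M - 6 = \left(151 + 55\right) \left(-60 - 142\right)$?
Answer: $135649 + i \sqrt{20627} \approx 1.3565 \cdot 10^{5} + 143.62 i$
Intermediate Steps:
$M = -20803$ ($M = 3 + \frac{\left(151 + 55\right) \left(-60 - 142\right)}{2} = 3 + \frac{206 \left(-202\right)}{2} = 3 + \frac{1}{2} \left(-41612\right) = 3 - 20806 = -20803$)
$p = 176$ ($p = -2 + 178 = 176$)
$O = -47$ ($O = -7 - 40 = -47$)
$U{\left(f,o \right)} = i \sqrt{20627}$ ($U{\left(f,o \right)} = \sqrt{176 - 20803} = \sqrt{-20627} = i \sqrt{20627}$)
$135649 + U{\left(296,O \right)} = 135649 + i \sqrt{20627}$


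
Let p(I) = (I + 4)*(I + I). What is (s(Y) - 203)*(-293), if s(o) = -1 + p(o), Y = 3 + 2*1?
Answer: 33402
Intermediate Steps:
p(I) = 2*I*(4 + I) (p(I) = (4 + I)*(2*I) = 2*I*(4 + I))
Y = 5 (Y = 3 + 2 = 5)
s(o) = -1 + 2*o*(4 + o)
(s(Y) - 203)*(-293) = ((-1 + 2*5*(4 + 5)) - 203)*(-293) = ((-1 + 2*5*9) - 203)*(-293) = ((-1 + 90) - 203)*(-293) = (89 - 203)*(-293) = -114*(-293) = 33402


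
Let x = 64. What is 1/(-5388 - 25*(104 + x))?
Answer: -1/9588 ≈ -0.00010430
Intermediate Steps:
1/(-5388 - 25*(104 + x)) = 1/(-5388 - 25*(104 + 64)) = 1/(-5388 - 25*168) = 1/(-5388 - 4200) = 1/(-9588) = -1/9588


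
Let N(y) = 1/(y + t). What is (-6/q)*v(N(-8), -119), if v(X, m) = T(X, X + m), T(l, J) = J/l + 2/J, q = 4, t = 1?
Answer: -347771/278 ≈ -1251.0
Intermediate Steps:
N(y) = 1/(1 + y) (N(y) = 1/(y + 1) = 1/(1 + y))
T(l, J) = 2/J + J/l
v(X, m) = 2/(X + m) + (X + m)/X
(-6/q)*v(N(-8), -119) = (-6/4)*(((1/(1 - 8) - 119)² + 2/(1 - 8))/((1/(1 - 8))*(1/(1 - 8) - 119))) = (-6*¼)*(((1/(-7) - 119)² + 2/(-7))/((1/(-7))*(1/(-7) - 119))) = -3*((-⅐ - 119)² + 2*(-⅐))/(2*(-⅐)*(-⅐ - 119)) = -(-21)*((-834/7)² - 2/7)/(2*(-834/7)) = -(-21)*(-7)*(695556/49 - 2/7)/(2*834) = -(-21)*(-7)*695542/(2*834*49) = -3/2*347771/417 = -347771/278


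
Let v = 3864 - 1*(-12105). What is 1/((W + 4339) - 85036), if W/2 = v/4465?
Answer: -4465/360280167 ≈ -1.2393e-5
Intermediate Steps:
v = 15969 (v = 3864 + 12105 = 15969)
W = 31938/4465 (W = 2*(15969/4465) = 31938/4465 ≈ 7.1530)
1/((W + 4339) - 85036) = 1/((31938/4465 + 4339) - 85036) = 1/(19405573/4465 - 85036) = 1/(-360280167/4465) = -4465/360280167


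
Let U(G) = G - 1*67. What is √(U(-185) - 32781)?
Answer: 11*I*√273 ≈ 181.75*I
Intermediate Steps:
U(G) = -67 + G (U(G) = G - 67 = -67 + G)
√(U(-185) - 32781) = √((-67 - 185) - 32781) = √(-252 - 32781) = √(-33033) = 11*I*√273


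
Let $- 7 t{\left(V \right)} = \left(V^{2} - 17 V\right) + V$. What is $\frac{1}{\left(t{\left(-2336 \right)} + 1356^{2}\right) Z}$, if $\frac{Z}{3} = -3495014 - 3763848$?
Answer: $- \frac{1}{22949037390240} \approx -4.3575 \cdot 10^{-14}$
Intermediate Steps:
$t{\left(V \right)} = - \frac{V^{2}}{7} + \frac{16 V}{7}$ ($t{\left(V \right)} = - \frac{\left(V^{2} - 17 V\right) + V}{7} = - \frac{V^{2} - 16 V}{7} = - \frac{V^{2}}{7} + \frac{16 V}{7}$)
$Z = -21776586$ ($Z = 3 \left(-3495014 - 3763848\right) = 3 \left(-7258862\right) = -21776586$)
$\frac{1}{\left(t{\left(-2336 \right)} + 1356^{2}\right) Z} = \frac{1}{\left(\frac{1}{7} \left(-2336\right) \left(16 - -2336\right) + 1356^{2}\right) \left(-21776586\right)} = \frac{1}{\frac{1}{7} \left(-2336\right) \left(16 + 2336\right) + 1838736} \left(- \frac{1}{21776586}\right) = \frac{1}{\frac{1}{7} \left(-2336\right) 2352 + 1838736} \left(- \frac{1}{21776586}\right) = \frac{1}{-784896 + 1838736} \left(- \frac{1}{21776586}\right) = \frac{1}{1053840} \left(- \frac{1}{21776586}\right) = - \frac{1}{22949037390240}$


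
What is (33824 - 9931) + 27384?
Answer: 51277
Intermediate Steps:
(33824 - 9931) + 27384 = 23893 + 27384 = 51277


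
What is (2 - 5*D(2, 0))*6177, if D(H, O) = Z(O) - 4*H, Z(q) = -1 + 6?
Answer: 105009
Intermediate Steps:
Z(q) = 5
D(H, O) = 5 - 4*H
(2 - 5*D(2, 0))*6177 = (2 - 5*(5 - 4*2))*6177 = (2 - 5*(5 - 8))*6177 = (2 - 5*(-3))*6177 = (2 + 15)*6177 = 17*6177 = 105009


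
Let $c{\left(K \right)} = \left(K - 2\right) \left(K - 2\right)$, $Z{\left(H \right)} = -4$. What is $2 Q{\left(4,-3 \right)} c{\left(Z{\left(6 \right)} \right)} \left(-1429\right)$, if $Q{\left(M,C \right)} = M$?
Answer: $-411552$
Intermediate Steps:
$c{\left(K \right)} = \left(-2 + K\right)^{2}$ ($c{\left(K \right)} = \left(-2 + K\right) \left(-2 + K\right) = \left(-2 + K\right)^{2}$)
$2 Q{\left(4,-3 \right)} c{\left(Z{\left(6 \right)} \right)} \left(-1429\right) = 2 \cdot 4 \left(-2 - 4\right)^{2} \left(-1429\right) = 8 \left(-6\right)^{2} \left(-1429\right) = 8 \cdot 36 \left(-1429\right) = 288 \left(-1429\right) = -411552$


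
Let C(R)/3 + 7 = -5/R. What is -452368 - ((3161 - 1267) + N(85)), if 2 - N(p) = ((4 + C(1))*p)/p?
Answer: -454296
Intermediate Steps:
C(R) = -21 - 15/R (C(R) = -21 + 3*(-5/R) = -21 - 15/R)
N(p) = 34 (N(p) = 2 - (4 + (-21 - 15/1))*p/p = 2 - (4 + (-21 - 15*1))*p/p = 2 - (4 + (-21 - 15))*p/p = 2 - (4 - 36)*p/p = 2 - (-32*p)/p = 2 - 1*(-32) = 2 + 32 = 34)
-452368 - ((3161 - 1267) + N(85)) = -452368 - ((3161 - 1267) + 34) = -452368 - (1894 + 34) = -452368 - 1*1928 = -452368 - 1928 = -454296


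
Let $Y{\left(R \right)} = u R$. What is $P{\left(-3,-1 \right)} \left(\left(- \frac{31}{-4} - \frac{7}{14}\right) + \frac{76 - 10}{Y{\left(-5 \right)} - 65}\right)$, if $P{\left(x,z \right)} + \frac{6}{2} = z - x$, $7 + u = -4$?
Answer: $- \frac{13}{20} \approx -0.65$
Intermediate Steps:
$u = -11$ ($u = -7 - 4 = -11$)
$Y{\left(R \right)} = - 11 R$
$P{\left(x,z \right)} = -3 + z - x$ ($P{\left(x,z \right)} = -3 - \left(x - z\right) = -3 + z - x$)
$P{\left(-3,-1 \right)} \left(\left(- \frac{31}{-4} - \frac{7}{14}\right) + \frac{76 - 10}{Y{\left(-5 \right)} - 65}\right) = \left(-3 - 1 - -3\right) \left(\left(- \frac{31}{-4} - \frac{7}{14}\right) + \frac{76 - 10}{\left(-11\right) \left(-5\right) - 65}\right) = \left(-3 - 1 + 3\right) \left(\left(\left(-31\right) \left(- \frac{1}{4}\right) - \frac{1}{2}\right) + \frac{66}{55 - 65}\right) = - (\left(\frac{31}{4} - \frac{1}{2}\right) + \frac{66}{-10}) = - (\frac{29}{4} + 66 \left(- \frac{1}{10}\right)) = - (\frac{29}{4} - \frac{33}{5}) = \left(-1\right) \frac{13}{20} = - \frac{13}{20}$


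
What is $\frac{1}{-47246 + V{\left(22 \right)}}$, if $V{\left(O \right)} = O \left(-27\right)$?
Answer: $- \frac{1}{47840} \approx -2.0903 \cdot 10^{-5}$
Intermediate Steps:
$V{\left(O \right)} = - 27 O$
$\frac{1}{-47246 + V{\left(22 \right)}} = \frac{1}{-47246 - 594} = \frac{1}{-47840} = - \frac{1}{47840}$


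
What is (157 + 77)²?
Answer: 54756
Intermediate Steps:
(157 + 77)² = 234² = 54756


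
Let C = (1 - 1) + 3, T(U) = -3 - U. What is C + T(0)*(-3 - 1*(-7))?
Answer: -9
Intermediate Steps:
C = 3 (C = 0 + 3 = 3)
C + T(0)*(-3 - 1*(-7)) = 3 + (-3 - 1*0)*(-3 - 1*(-7)) = 3 + (-3 + 0)*(-3 + 7) = 3 - 3*4 = 3 - 12 = -9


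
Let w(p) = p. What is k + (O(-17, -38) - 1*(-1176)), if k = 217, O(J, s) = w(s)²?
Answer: 2837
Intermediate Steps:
O(J, s) = s²
k + (O(-17, -38) - 1*(-1176)) = 217 + ((-38)² - 1*(-1176)) = 217 + (1444 + 1176) = 217 + 2620 = 2837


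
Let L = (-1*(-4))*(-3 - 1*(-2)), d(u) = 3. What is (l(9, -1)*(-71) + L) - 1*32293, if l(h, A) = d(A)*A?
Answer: -32084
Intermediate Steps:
l(h, A) = 3*A
L = -4 (L = 4*(-3 + 2) = 4*(-1) = -4)
(l(9, -1)*(-71) + L) - 1*32293 = ((3*(-1))*(-71) - 4) - 1*32293 = (-3*(-71) - 4) - 32293 = (213 - 4) - 32293 = 209 - 32293 = -32084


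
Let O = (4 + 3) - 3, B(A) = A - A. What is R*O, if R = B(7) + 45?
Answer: 180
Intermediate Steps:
B(A) = 0
R = 45 (R = 0 + 45 = 45)
O = 4 (O = 7 - 3 = 4)
R*O = 45*4 = 180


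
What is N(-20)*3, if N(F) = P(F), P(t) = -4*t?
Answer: 240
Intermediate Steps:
N(F) = -4*F
N(-20)*3 = -4*(-20)*3 = 80*3 = 240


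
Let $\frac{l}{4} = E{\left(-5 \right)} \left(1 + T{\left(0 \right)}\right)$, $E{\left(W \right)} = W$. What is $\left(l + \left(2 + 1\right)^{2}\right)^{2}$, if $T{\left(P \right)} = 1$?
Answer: $961$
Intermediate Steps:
$l = -40$ ($l = 4 \left(- 5 \left(1 + 1\right)\right) = 4 \left(\left(-5\right) 2\right) = 4 \left(-10\right) = -40$)
$\left(l + \left(2 + 1\right)^{2}\right)^{2} = \left(-40 + \left(2 + 1\right)^{2}\right)^{2} = \left(-40 + 3^{2}\right)^{2} = \left(-40 + 9\right)^{2} = \left(-31\right)^{2} = 961$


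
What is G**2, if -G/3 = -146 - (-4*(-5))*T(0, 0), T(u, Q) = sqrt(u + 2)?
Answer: 199044 + 52560*sqrt(2) ≈ 2.7338e+5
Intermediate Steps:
T(u, Q) = sqrt(2 + u)
G = 438 + 60*sqrt(2) (G = -3*(-146 - (-4*(-5))*sqrt(2 + 0)) = -3*(-146 - 20*sqrt(2)) = 438 + 60*sqrt(2) ≈ 522.85)
G**2 = (438 + 60*sqrt(2))**2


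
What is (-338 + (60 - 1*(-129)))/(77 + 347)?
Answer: -149/424 ≈ -0.35142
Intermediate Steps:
(-338 + (60 - 1*(-129)))/(77 + 347) = (-338 + (60 + 129))/424 = (-338 + 189)*(1/424) = -149*1/424 = -149/424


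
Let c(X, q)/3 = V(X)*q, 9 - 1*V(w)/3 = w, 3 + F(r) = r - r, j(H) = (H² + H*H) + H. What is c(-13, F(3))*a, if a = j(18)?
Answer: -395604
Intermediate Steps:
j(H) = H + 2*H² (j(H) = (H² + H²) + H = 2*H² + H = H + 2*H²)
a = 666 (a = 18*(1 + 2*18) = 18*(1 + 36) = 18*37 = 666)
F(r) = -3 (F(r) = -3 + (r - r) = -3 + 0 = -3)
V(w) = 27 - 3*w
c(X, q) = 3*q*(27 - 3*X) (c(X, q) = 3*((27 - 3*X)*q) = 3*(q*(27 - 3*X)) = 3*q*(27 - 3*X))
c(-13, F(3))*a = (9*(-3)*(9 - 1*(-13)))*666 = (9*(-3)*(9 + 13))*666 = (9*(-3)*22)*666 = -594*666 = -395604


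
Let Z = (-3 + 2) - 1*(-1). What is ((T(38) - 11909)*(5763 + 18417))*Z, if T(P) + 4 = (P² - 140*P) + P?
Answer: 0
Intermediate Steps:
T(P) = -4 + P² - 139*P (T(P) = -4 + ((P² - 140*P) + P) = -4 + (P² - 139*P) = -4 + P² - 139*P)
Z = 0 (Z = -1 + 1 = 0)
((T(38) - 11909)*(5763 + 18417))*Z = (((-4 + 38² - 139*38) - 11909)*(5763 + 18417))*0 = (((-4 + 1444 - 5282) - 11909)*24180)*0 = ((-3842 - 11909)*24180)*0 = -15751*24180*0 = -380859180*0 = 0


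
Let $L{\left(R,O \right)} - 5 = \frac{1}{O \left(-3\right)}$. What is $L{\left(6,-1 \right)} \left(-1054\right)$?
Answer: $- \frac{16864}{3} \approx -5621.3$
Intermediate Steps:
$L{\left(R,O \right)} = 5 - \frac{1}{3 O}$ ($L{\left(R,O \right)} = 5 + \frac{1}{O \left(-3\right)} = 5 + \frac{1}{\left(-3\right) O} = 5 - \frac{1}{3 O}$)
$L{\left(6,-1 \right)} \left(-1054\right) = \left(5 - \frac{1}{3 \left(-1\right)}\right) \left(-1054\right) = \left(5 - - \frac{1}{3}\right) \left(-1054\right) = \left(5 + \frac{1}{3}\right) \left(-1054\right) = \frac{16}{3} \left(-1054\right) = - \frac{16864}{3}$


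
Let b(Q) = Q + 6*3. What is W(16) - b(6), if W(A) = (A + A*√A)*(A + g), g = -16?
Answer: -24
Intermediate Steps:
b(Q) = 18 + Q (b(Q) = Q + 18 = 18 + Q)
W(A) = (-16 + A)*(A + A^(3/2)) (W(A) = (A + A*√A)*(A - 16) = (A + A^(3/2))*(-16 + A) = (-16 + A)*(A + A^(3/2)))
W(16) - b(6) = (16² + 16^(5/2) - 16*16 - 16*16^(3/2)) - (18 + 6) = (256 + 1024 - 256 - 16*64) - 1*24 = (256 + 1024 - 256 - 1024) - 24 = 0 - 24 = -24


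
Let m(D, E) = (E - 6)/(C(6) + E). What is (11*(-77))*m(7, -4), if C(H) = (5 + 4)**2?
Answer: 110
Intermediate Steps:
C(H) = 81 (C(H) = 9**2 = 81)
m(D, E) = (-6 + E)/(81 + E) (m(D, E) = (E - 6)/(81 + E) = (-6 + E)/(81 + E))
(11*(-77))*m(7, -4) = (11*(-77))*((-6 - 4)/(81 - 4)) = -847*(-10)/77 = -11*(-10) = -847*(-10/77) = 110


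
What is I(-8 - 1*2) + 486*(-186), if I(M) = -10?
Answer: -90406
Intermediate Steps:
I(-8 - 1*2) + 486*(-186) = -10 + 486*(-186) = -10 - 90396 = -90406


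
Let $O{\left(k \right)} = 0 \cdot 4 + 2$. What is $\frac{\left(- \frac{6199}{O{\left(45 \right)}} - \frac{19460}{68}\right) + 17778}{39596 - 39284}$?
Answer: $\frac{163113}{3536} \approx 46.129$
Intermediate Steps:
$O{\left(k \right)} = 2$ ($O{\left(k \right)} = 0 + 2 = 2$)
$\frac{\left(- \frac{6199}{O{\left(45 \right)}} - \frac{19460}{68}\right) + 17778}{39596 - 39284} = \frac{\left(- \frac{6199}{2} - \frac{19460}{68}\right) + 17778}{39596 - 39284} = \frac{\left(\left(-6199\right) \frac{1}{2} - \frac{4865}{17}\right) + 17778}{312} = \left(\left(- \frac{6199}{2} - \frac{4865}{17}\right) + 17778\right) \frac{1}{312} = \left(- \frac{115113}{34} + 17778\right) \frac{1}{312} = \frac{489339}{34} \cdot \frac{1}{312} = \frac{163113}{3536}$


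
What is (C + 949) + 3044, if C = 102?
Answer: 4095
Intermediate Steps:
(C + 949) + 3044 = (102 + 949) + 3044 = 1051 + 3044 = 4095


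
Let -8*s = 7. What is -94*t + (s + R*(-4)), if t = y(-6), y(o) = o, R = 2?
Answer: 4441/8 ≈ 555.13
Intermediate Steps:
s = -7/8 (s = -⅛*7 = -7/8 ≈ -0.87500)
t = -6
-94*t + (s + R*(-4)) = -94*(-6) + (-7/8 + 2*(-4)) = 564 + (-7/8 - 8) = 564 - 71/8 = 4441/8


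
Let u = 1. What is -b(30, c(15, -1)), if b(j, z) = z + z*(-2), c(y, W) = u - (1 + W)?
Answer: 1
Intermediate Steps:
c(y, W) = -W (c(y, W) = 1 - (1 + W) = 1 + (-1 - W) = -W)
b(j, z) = -z (b(j, z) = z - 2*z = -z)
-b(30, c(15, -1)) = -(-1)*(-1*(-1)) = -(-1) = -1*(-1) = 1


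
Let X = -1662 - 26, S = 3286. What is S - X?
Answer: 4974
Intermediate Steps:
X = -1688
S - X = 3286 - 1*(-1688) = 3286 + 1688 = 4974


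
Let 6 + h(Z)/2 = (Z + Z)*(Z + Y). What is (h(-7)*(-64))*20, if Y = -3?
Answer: -343040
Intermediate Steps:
h(Z) = -12 + 4*Z*(-3 + Z) (h(Z) = -12 + 2*((Z + Z)*(Z - 3)) = -12 + 2*((2*Z)*(-3 + Z)) = -12 + 2*(2*Z*(-3 + Z)) = -12 + 4*Z*(-3 + Z))
(h(-7)*(-64))*20 = ((-12 - 12*(-7) + 4*(-7)**2)*(-64))*20 = ((-12 + 84 + 4*49)*(-64))*20 = ((-12 + 84 + 196)*(-64))*20 = (268*(-64))*20 = -17152*20 = -343040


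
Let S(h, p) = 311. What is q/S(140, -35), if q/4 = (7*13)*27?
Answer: 9828/311 ≈ 31.601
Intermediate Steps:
q = 9828 (q = 4*((7*13)*27) = 4*(91*27) = 4*2457 = 9828)
q/S(140, -35) = 9828/311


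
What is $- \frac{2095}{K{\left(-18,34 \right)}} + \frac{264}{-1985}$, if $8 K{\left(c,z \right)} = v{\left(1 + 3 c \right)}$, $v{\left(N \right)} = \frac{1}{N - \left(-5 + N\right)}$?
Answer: $- \frac{166343264}{1985} \approx -83800.0$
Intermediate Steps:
$v{\left(N \right)} = \frac{1}{5}$
$K{\left(c,z \right)} = \frac{1}{40}$ ($K{\left(c,z \right)} = \frac{1}{8} \cdot \frac{1}{5} = \frac{1}{40}$)
$- \frac{2095}{K{\left(-18,34 \right)}} + \frac{264}{-1985} = - 2095 \frac{1}{\frac{1}{40}} + \frac{264}{-1985} = \left(-2095\right) 40 + 264 \left(- \frac{1}{1985}\right) = -83800 - \frac{264}{1985} = - \frac{166343264}{1985}$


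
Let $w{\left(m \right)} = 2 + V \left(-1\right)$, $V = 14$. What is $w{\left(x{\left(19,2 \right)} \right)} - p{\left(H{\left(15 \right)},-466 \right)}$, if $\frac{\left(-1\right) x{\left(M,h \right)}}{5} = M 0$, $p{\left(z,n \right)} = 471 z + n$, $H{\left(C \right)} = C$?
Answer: $-6611$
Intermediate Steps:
$p{\left(z,n \right)} = n + 471 z$
$x{\left(M,h \right)} = 0$ ($x{\left(M,h \right)} = - 5 M 0 = \left(-5\right) 0 = 0$)
$w{\left(m \right)} = -12$ ($w{\left(m \right)} = 2 + 14 \left(-1\right) = 2 - 14 = -12$)
$w{\left(x{\left(19,2 \right)} \right)} - p{\left(H{\left(15 \right)},-466 \right)} = -12 - \left(-466 + 471 \cdot 15\right) = -12 - \left(-466 + 7065\right) = -12 - 6599 = -6611$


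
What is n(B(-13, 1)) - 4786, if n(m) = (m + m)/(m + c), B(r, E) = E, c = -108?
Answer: -512104/107 ≈ -4786.0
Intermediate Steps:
n(m) = 2*m/(-108 + m) (n(m) = (m + m)/(m - 108) = (2*m)/(-108 + m) = 2*m/(-108 + m))
n(B(-13, 1)) - 4786 = 2*1/(-108 + 1) - 4786 = 2*1/(-107) - 4786 = 2*1*(-1/107) - 4786 = -2/107 - 4786 = -512104/107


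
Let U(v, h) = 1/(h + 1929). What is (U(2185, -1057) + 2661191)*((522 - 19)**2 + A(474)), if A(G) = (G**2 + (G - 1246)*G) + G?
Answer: 260438606961743/872 ≈ 2.9867e+11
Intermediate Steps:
A(G) = G + G**2 + G*(-1246 + G) (A(G) = (G**2 + (-1246 + G)*G) + G = (G**2 + G*(-1246 + G)) + G = G + G**2 + G*(-1246 + G))
U(v, h) = 1/(1929 + h)
(U(2185, -1057) + 2661191)*((522 - 19)**2 + A(474)) = (1/(1929 - 1057) + 2661191)*((522 - 19)**2 + 474*(-1245 + 2*474)) = (1/872 + 2661191)*(503**2 + 474*(-1245 + 948)) = (1/872 + 2661191)*(253009 + 474*(-297)) = 2320558553*(253009 - 140778)/872 = (2320558553/872)*112231 = 260438606961743/872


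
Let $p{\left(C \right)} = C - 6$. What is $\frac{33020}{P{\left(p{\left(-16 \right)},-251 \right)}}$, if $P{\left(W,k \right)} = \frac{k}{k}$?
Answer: $33020$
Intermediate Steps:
$p{\left(C \right)} = -6 + C$
$P{\left(W,k \right)} = 1$
$\frac{33020}{P{\left(p{\left(-16 \right)},-251 \right)}} = \frac{33020}{1} = 33020 \cdot 1 = 33020$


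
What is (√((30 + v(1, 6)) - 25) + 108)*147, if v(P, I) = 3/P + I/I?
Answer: 16317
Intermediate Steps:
v(P, I) = 1 + 3/P (v(P, I) = 3/P + 1 = 1 + 3/P)
(√((30 + v(1, 6)) - 25) + 108)*147 = (√((30 + (3 + 1)/1) - 25) + 108)*147 = (√((30 + 1*4) - 25) + 108)*147 = (√((30 + 4) - 25) + 108)*147 = (√(34 - 25) + 108)*147 = (√9 + 108)*147 = (3 + 108)*147 = 111*147 = 16317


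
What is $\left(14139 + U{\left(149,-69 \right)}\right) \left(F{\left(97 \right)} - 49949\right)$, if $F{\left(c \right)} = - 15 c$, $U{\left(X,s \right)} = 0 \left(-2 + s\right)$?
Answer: $-726801156$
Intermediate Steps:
$U{\left(X,s \right)} = 0$
$\left(14139 + U{\left(149,-69 \right)}\right) \left(F{\left(97 \right)} - 49949\right) = \left(14139 + 0\right) \left(\left(-15\right) 97 - 49949\right) = 14139 \left(-1455 - 49949\right) = 14139 \left(-51404\right) = -726801156$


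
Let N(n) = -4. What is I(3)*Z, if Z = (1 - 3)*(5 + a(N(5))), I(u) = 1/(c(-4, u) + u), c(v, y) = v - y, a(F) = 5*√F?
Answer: 5/2 + 5*I ≈ 2.5 + 5.0*I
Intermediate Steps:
I(u) = -¼ (I(u) = 1/((-4 - u) + u) = 1/(-4) = -¼)
Z = -10 - 20*I (Z = (1 - 3)*(5 + 5*√(-4)) = -2*(5 + 5*(2*I)) = -2*(5 + 10*I) = -10 - 20*I ≈ -10.0 - 20.0*I)
I(3)*Z = -(-10 - 20*I)/4 = 5/2 + 5*I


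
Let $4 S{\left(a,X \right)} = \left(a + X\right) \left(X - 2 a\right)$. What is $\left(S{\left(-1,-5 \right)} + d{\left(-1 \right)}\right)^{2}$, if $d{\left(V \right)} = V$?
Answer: $\frac{49}{4} \approx 12.25$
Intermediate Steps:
$S{\left(a,X \right)} = \frac{\left(X + a\right) \left(X - 2 a\right)}{4}$ ($S{\left(a,X \right)} = \frac{\left(a + X\right) \left(X - 2 a\right)}{4} = \frac{\left(X + a\right) \left(X - 2 a\right)}{4}$)
$\left(S{\left(-1,-5 \right)} + d{\left(-1 \right)}\right)^{2} = \left(\left(- \frac{\left(-1\right)^{2}}{2} + \frac{\left(-5\right)^{2}}{4} - \left(- \frac{5}{4}\right) \left(-1\right)\right) - 1\right)^{2} = \left(\left(\left(- \frac{1}{2}\right) 1 + \frac{1}{4} \cdot 25 - \frac{5}{4}\right) - 1\right)^{2} = \left(\left(- \frac{1}{2} + \frac{25}{4} - \frac{5}{4}\right) - 1\right)^{2} = \left(\frac{9}{2} - 1\right)^{2} = \left(\frac{7}{2}\right)^{2} = \frac{49}{4}$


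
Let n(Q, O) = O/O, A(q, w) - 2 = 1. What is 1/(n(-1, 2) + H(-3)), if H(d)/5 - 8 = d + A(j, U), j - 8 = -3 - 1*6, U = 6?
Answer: 1/41 ≈ 0.024390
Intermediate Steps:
j = -1 (j = 8 + (-3 - 1*6) = 8 + (-3 - 6) = 8 - 9 = -1)
A(q, w) = 3 (A(q, w) = 2 + 1 = 3)
H(d) = 55 + 5*d (H(d) = 40 + 5*(d + 3) = 40 + 5*(3 + d) = 40 + (15 + 5*d) = 55 + 5*d)
n(Q, O) = 1
1/(n(-1, 2) + H(-3)) = 1/(1 + (55 + 5*(-3))) = 1/(1 + (55 - 15)) = 1/(1 + 40) = 1/41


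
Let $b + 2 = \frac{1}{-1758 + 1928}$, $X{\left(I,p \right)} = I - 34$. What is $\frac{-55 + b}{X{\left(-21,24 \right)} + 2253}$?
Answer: $- \frac{9689}{373660} \approx -0.02593$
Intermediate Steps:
$X{\left(I,p \right)} = -34 + I$
$b = - \frac{339}{170}$ ($b = -2 + \frac{1}{-1758 + 1928} = -2 + \frac{1}{170} = - \frac{339}{170} \approx -1.9941$)
$\frac{-55 + b}{X{\left(-21,24 \right)} + 2253} = \frac{-55 - \frac{339}{170}}{\left(-34 - 21\right) + 2253} = - \frac{9689}{170 \left(-55 + 2253\right)} = - \frac{9689}{170 \cdot 2198} = \left(- \frac{9689}{170}\right) \frac{1}{2198} = - \frac{9689}{373660}$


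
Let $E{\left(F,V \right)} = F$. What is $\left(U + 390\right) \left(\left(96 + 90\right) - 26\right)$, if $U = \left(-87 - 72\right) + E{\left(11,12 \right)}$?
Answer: $38720$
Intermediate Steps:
$U = -148$ ($U = \left(-87 - 72\right) + 11 = -159 + 11 = -148$)
$\left(U + 390\right) \left(\left(96 + 90\right) - 26\right) = \left(-148 + 390\right) \left(\left(96 + 90\right) - 26\right) = 242 \left(186 - 26\right) = 242 \cdot 160 = 38720$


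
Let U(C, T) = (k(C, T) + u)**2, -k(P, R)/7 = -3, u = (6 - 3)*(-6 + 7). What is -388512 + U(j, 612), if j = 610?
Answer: -387936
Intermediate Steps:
u = 3 (u = 3*1 = 3)
k(P, R) = 21 (k(P, R) = -7*(-3) = 21)
U(C, T) = 576 (U(C, T) = (21 + 3)**2 = 24**2 = 576)
-388512 + U(j, 612) = -388512 + 576 = -387936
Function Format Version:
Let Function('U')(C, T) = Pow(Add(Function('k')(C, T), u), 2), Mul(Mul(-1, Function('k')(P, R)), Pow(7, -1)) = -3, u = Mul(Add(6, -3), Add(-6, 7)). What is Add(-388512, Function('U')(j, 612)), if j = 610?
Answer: -387936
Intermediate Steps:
u = 3 (u = Mul(3, 1) = 3)
Function('k')(P, R) = 21 (Function('k')(P, R) = Mul(-7, -3) = 21)
Function('U')(C, T) = 576 (Function('U')(C, T) = Pow(Add(21, 3), 2) = Pow(24, 2) = 576)
Add(-388512, Function('U')(j, 612)) = Add(-388512, 576) = -387936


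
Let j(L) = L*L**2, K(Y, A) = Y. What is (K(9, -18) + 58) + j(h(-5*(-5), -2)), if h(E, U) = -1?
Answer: 66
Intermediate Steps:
j(L) = L**3
(K(9, -18) + 58) + j(h(-5*(-5), -2)) = (9 + 58) + (-1)**3 = 67 - 1 = 66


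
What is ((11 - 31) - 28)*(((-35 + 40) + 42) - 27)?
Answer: -960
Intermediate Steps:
((11 - 31) - 28)*(((-35 + 40) + 42) - 27) = (-20 - 28)*((5 + 42) - 27) = -48*(47 - 27) = -48*20 = -960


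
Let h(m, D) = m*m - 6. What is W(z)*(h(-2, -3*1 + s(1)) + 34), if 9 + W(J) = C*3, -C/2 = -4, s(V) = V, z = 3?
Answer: 480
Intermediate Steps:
C = 8 (C = -2*(-4) = 8)
h(m, D) = -6 + m² (h(m, D) = m² - 6 = -6 + m²)
W(J) = 15 (W(J) = -9 + 8*3 = -9 + 24 = 15)
W(z)*(h(-2, -3*1 + s(1)) + 34) = 15*((-6 + (-2)²) + 34) = 15*((-6 + 4) + 34) = 15*(-2 + 34) = 15*32 = 480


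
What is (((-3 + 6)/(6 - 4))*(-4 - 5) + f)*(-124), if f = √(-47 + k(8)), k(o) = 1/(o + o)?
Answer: 1674 - 31*I*√751 ≈ 1674.0 - 849.54*I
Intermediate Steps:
k(o) = 1/(2*o)
f = I*√751/4 (f = √(-47 + (½)/8) = √(-47 + (½)*(⅛)) = √(-47 + 1/16) = √(-751/16) = I*√751/4 ≈ 6.8511*I)
(((-3 + 6)/(6 - 4))*(-4 - 5) + f)*(-124) = (((-3 + 6)/(6 - 4))*(-4 - 5) + I*√751/4)*(-124) = ((3/2)*(-9) + I*√751/4)*(-124) = (-27/2 + I*√751/4)*(-124) = 1674 - 31*I*√751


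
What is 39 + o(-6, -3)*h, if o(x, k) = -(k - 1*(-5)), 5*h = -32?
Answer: 259/5 ≈ 51.800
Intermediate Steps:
h = -32/5 (h = (⅕)*(-32) = -32/5 ≈ -6.4000)
o(x, k) = -5 - k (o(x, k) = -(k + 5) = -(5 + k) = -5 - k)
39 + o(-6, -3)*h = 39 + (-5 - 1*(-3))*(-32/5) = 39 + (-5 + 3)*(-32/5) = 39 - 2*(-32/5) = 39 + 64/5 = 259/5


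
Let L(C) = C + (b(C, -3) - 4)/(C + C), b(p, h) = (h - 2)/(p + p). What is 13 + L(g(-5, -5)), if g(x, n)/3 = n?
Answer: -337/180 ≈ -1.8722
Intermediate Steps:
g(x, n) = 3*n
b(p, h) = (-2 + h)/(2*p) (b(p, h) = (-2 + h)/((2*p)) = (-2 + h)*(1/(2*p)) = (-2 + h)/(2*p))
L(C) = C + (-4 - 5/(2*C))/(2*C) (L(C) = C + ((-2 - 3)/(2*C) - 4)/(C + C) = C + ((½)*(-5)/C - 4)/((2*C)) = C + (-5/(2*C) - 4)*(1/(2*C)) = C + (-4 - 5/(2*C))*(1/(2*C)) = C + (-4 - 5/(2*C))/(2*C))
13 + L(g(-5, -5)) = 13 + (3*(-5) - 2/(3*(-5)) - 5/(4*(3*(-5))²)) = 13 + (-15 - 2/(-15) - 5/4/(-15)²) = 13 + (-15 - 2*(-1/15) - 5/4*1/225) = 13 + (-15 + 2/15 - 1/180) = 13 - 2677/180 = -337/180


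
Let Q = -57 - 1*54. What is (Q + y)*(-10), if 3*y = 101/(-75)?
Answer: 50152/45 ≈ 1114.5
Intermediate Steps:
Q = -111 (Q = -57 - 54 = -111)
y = -101/225 (y = (101/(-75))/3 = (101*(-1/75))/3 = (⅓)*(-101/75) = -101/225 ≈ -0.44889)
(Q + y)*(-10) = (-111 - 101/225)*(-10) = -25076/225*(-10) = 50152/45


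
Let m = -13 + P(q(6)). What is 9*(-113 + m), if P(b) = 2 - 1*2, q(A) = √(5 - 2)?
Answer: -1134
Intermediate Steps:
q(A) = √3
P(b) = 0 (P(b) = 2 - 2 = 0)
m = -13 (m = -13 + 0 = -13)
9*(-113 + m) = 9*(-113 - 13) = 9*(-126) = -1134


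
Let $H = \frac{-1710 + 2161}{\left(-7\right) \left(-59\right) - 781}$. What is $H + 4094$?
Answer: $\frac{1506141}{368} \approx 4092.8$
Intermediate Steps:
$H = - \frac{451}{368}$ ($H = \frac{451}{413 - 781} = \frac{451}{-368} = 451 \left(- \frac{1}{368}\right) = - \frac{451}{368} \approx -1.2255$)
$H + 4094 = - \frac{451}{368} + 4094 = \frac{1506141}{368}$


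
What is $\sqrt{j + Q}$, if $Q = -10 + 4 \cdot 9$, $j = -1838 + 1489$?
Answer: $i \sqrt{323} \approx 17.972 i$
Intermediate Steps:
$j = -349$
$Q = 26$ ($Q = -10 + 36 = 26$)
$\sqrt{j + Q} = \sqrt{-349 + 26} = \sqrt{-323} = i \sqrt{323}$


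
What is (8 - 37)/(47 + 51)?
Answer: -29/98 ≈ -0.29592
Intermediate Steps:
(8 - 37)/(47 + 51) = -29/98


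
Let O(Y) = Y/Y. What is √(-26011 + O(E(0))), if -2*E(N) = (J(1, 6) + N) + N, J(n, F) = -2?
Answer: 51*I*√10 ≈ 161.28*I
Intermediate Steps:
E(N) = 1 - N (E(N) = -((-2 + N) + N)/2 = -(-2 + 2*N)/2 = 1 - N)
O(Y) = 1
√(-26011 + O(E(0))) = √(-26011 + 1) = √(-26010) = 51*I*√10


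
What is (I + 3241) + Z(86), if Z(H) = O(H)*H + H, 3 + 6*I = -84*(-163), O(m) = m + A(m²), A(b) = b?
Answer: 1298121/2 ≈ 6.4906e+5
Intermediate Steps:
O(m) = m + m²
I = 4563/2 (I = -½ + (-84*(-163))/6 = -½ + (⅙)*13692 = -½ + 2282 = 4563/2 ≈ 2281.5)
Z(H) = H + H²*(1 + H) (Z(H) = (H*(1 + H))*H + H = H²*(1 + H) + H = H + H²*(1 + H))
(I + 3241) + Z(86) = (4563/2 + 3241) + 86*(1 + 86 + 86²) = 11045/2 + 86*(1 + 86 + 7396) = 11045/2 + 86*7483 = 11045/2 + 643538 = 1298121/2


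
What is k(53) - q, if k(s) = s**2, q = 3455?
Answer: -646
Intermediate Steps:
k(53) - q = 53**2 - 1*3455 = 2809 - 3455 = -646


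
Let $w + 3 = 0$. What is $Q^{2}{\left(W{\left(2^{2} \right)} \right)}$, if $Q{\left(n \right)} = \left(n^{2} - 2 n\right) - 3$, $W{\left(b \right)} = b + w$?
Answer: $16$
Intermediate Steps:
$w = -3$ ($w = -3 + 0 = -3$)
$W{\left(b \right)} = -3 + b$ ($W{\left(b \right)} = b - 3 = -3 + b$)
$Q{\left(n \right)} = -3 + n^{2} - 2 n$
$Q^{2}{\left(W{\left(2^{2} \right)} \right)} = \left(-3 + \left(-3 + 2^{2}\right)^{2} - 2 \left(-3 + 2^{2}\right)\right)^{2} = \left(-3 + \left(-3 + 4\right)^{2} - 2 \left(-3 + 4\right)\right)^{2} = \left(-3 + 1^{2} - 2\right)^{2} = \left(-3 + 1 - 2\right)^{2} = \left(-4\right)^{2} = 16$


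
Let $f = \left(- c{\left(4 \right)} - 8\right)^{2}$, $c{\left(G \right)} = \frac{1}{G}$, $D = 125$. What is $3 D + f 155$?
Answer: $\frac{174795}{16} \approx 10925.0$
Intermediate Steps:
$f = \frac{1089}{16}$ ($f = \left(- \frac{1}{4} - 8\right)^{2} = \left(- \frac{33}{4}\right)^{2} = \frac{1089}{16} \approx 68.063$)
$3 D + f 155 = 3 \cdot 125 + \frac{1089}{16} \cdot 155 = 375 + \frac{168795}{16} = \frac{174795}{16}$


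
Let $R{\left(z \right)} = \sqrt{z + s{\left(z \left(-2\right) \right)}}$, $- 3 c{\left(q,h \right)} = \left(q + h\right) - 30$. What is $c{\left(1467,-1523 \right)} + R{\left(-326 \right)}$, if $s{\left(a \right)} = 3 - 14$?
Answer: $\frac{86}{3} + i \sqrt{337} \approx 28.667 + 18.358 i$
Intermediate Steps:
$s{\left(a \right)} = -11$
$c{\left(q,h \right)} = 10 - \frac{h}{3} - \frac{q}{3}$ ($c{\left(q,h \right)} = - \frac{\left(q + h\right) - 30}{3} = - \frac{\left(h + q\right) - 30}{3} = - \frac{-30 + h + q}{3} = 10 - \frac{h}{3} - \frac{q}{3}$)
$R{\left(z \right)} = \sqrt{-11 + z}$ ($R{\left(z \right)} = \sqrt{z - 11} = \sqrt{-11 + z}$)
$c{\left(1467,-1523 \right)} + R{\left(-326 \right)} = \left(10 - - \frac{1523}{3} - 489\right) + \sqrt{-11 - 326} = \left(10 + \frac{1523}{3} - 489\right) + \sqrt{-337} = \frac{86}{3} + i \sqrt{337}$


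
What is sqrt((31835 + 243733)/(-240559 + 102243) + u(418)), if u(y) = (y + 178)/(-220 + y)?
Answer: sqrt(1325294602346)/1141107 ≈ 1.0089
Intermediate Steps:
u(y) = (178 + y)/(-220 + y)
sqrt((31835 + 243733)/(-240559 + 102243) + u(418)) = sqrt((31835 + 243733)/(-240559 + 102243) + (178 + 418)/(-220 + 418)) = sqrt(275568/(-138316) + 596/198) = sqrt(275568*(-1/138316) + (1/198)*596) = sqrt(-68892/34579 + 298/99) = sqrt(3484234/3423321) = sqrt(1325294602346)/1141107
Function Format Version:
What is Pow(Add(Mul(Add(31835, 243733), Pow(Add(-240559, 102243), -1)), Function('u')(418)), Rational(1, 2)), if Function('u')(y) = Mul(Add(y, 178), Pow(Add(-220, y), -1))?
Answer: Mul(Rational(1, 1141107), Pow(1325294602346, Rational(1, 2))) ≈ 1.0089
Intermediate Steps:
Function('u')(y) = Mul(Pow(Add(-220, y), -1), Add(178, y)) (Function('u')(y) = Mul(Add(178, y), Pow(Add(-220, y), -1)) = Mul(Pow(Add(-220, y), -1), Add(178, y)))
Pow(Add(Mul(Add(31835, 243733), Pow(Add(-240559, 102243), -1)), Function('u')(418)), Rational(1, 2)) = Pow(Add(Mul(Add(31835, 243733), Pow(Add(-240559, 102243), -1)), Mul(Pow(Add(-220, 418), -1), Add(178, 418))), Rational(1, 2)) = Pow(Add(Mul(275568, Pow(-138316, -1)), Mul(Pow(198, -1), 596)), Rational(1, 2)) = Pow(Add(Mul(275568, Rational(-1, 138316)), Mul(Rational(1, 198), 596)), Rational(1, 2)) = Pow(Add(Rational(-68892, 34579), Rational(298, 99)), Rational(1, 2)) = Pow(Rational(3484234, 3423321), Rational(1, 2)) = Mul(Rational(1, 1141107), Pow(1325294602346, Rational(1, 2)))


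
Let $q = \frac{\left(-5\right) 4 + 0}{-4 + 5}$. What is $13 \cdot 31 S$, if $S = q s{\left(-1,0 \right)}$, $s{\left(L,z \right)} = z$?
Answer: $0$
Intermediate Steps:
$q = -20$ ($q = \frac{-20 + 0}{1} = \left(-20\right) 1 = -20$)
$S = 0$ ($S = \left(-20\right) 0 = 0$)
$13 \cdot 31 S = 13 \cdot 31 \cdot 0 = 403 \cdot 0 = 0$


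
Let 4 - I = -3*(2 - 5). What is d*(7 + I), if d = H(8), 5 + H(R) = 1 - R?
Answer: -24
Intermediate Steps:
H(R) = -4 - R (H(R) = -5 + (1 - R) = -4 - R)
d = -12 (d = -4 - 1*8 = -4 - 8 = -12)
I = -5 (I = 4 - (-3)*(2 - 5) = 4 - (-3)*(-3) = 4 - 1*9 = 4 - 9 = -5)
d*(7 + I) = -12*(7 - 5) = -12*2 = -24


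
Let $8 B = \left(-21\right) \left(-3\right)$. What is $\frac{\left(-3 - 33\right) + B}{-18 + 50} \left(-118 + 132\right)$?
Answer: $- \frac{1575}{128} \approx -12.305$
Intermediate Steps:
$B = \frac{63}{8}$ ($B = \frac{\left(-21\right) \left(-3\right)}{8} = \frac{1}{8} \cdot 63 = \frac{63}{8} \approx 7.875$)
$\frac{\left(-3 - 33\right) + B}{-18 + 50} \left(-118 + 132\right) = \frac{\left(-3 - 33\right) + \frac{63}{8}}{-18 + 50} \left(-118 + 132\right) = \frac{\left(-3 - 33\right) + \frac{63}{8}}{32} \cdot 14 = \left(-36 + \frac{63}{8}\right) \frac{1}{32} \cdot 14 = \left(- \frac{225}{8}\right) \frac{1}{32} \cdot 14 = \left(- \frac{225}{256}\right) 14 = - \frac{1575}{128}$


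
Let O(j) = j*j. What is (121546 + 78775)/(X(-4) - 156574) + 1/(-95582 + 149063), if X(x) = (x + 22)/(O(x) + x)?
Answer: -21426421657/16747307745 ≈ -1.2794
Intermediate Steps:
O(j) = j²
X(x) = (22 + x)/(x + x²) (X(x) = (x + 22)/(x² + x) = (22 + x)/(x + x²))
(121546 + 78775)/(X(-4) - 156574) + 1/(-95582 + 149063) = (121546 + 78775)/((22 - 4)/((-4)*(1 - 4)) - 156574) + 1/(-95582 + 149063) = 200321/(-¼*18/(-3) - 156574) + 1/53481 = 200321/(-¼*(-⅓)*18 - 156574) + 1/53481 = 200321/(3/2 - 156574) + 1/53481 = 200321/(-313145/2) + 1/53481 = 200321*(-2/313145) + 1/53481 = -400642/313145 + 1/53481 = -21426421657/16747307745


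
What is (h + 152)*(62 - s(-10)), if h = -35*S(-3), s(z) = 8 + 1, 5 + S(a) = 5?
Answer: 8056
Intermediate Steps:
S(a) = 0 (S(a) = -5 + 5 = 0)
s(z) = 9
h = 0 (h = -35*0 = 0)
(h + 152)*(62 - s(-10)) = (0 + 152)*(62 - 1*9) = 152*(62 - 9) = 152*53 = 8056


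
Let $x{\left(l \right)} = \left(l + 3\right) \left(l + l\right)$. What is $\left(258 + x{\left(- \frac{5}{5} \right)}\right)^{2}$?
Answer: $64516$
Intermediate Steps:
$x{\left(l \right)} = 2 l \left(3 + l\right)$ ($x{\left(l \right)} = \left(3 + l\right) 2 l = 2 l \left(3 + l\right)$)
$\left(258 + x{\left(- \frac{5}{5} \right)}\right)^{2} = \left(258 + 2 \left(- \frac{5}{5}\right) \left(3 - \frac{5}{5}\right)\right)^{2} = \left(258 + 2 \left(\left(-5\right) \frac{1}{5}\right) \left(3 - 1\right)\right)^{2} = \left(258 + 2 \left(-1\right) \left(3 - 1\right)\right)^{2} = \left(258 + 2 \left(-1\right) 2\right)^{2} = \left(258 - 4\right)^{2} = 254^{2} = 64516$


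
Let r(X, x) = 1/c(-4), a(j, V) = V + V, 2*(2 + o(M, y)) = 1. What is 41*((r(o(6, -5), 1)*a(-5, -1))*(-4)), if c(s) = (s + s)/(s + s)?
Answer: 328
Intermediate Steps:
o(M, y) = -3/2 (o(M, y) = -2 + (½)*1 = -2 + ½ = -3/2)
c(s) = 1 (c(s) = (2*s)/((2*s)) = (2*s)*(1/(2*s)) = 1)
a(j, V) = 2*V
r(X, x) = 1 (r(X, x) = 1/1 = 1)
41*((r(o(6, -5), 1)*a(-5, -1))*(-4)) = 41*((1*(2*(-1)))*(-4)) = 41*((1*(-2))*(-4)) = 41*(-2*(-4)) = 41*8 = 328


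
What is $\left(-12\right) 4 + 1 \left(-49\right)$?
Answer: $-97$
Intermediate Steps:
$\left(-12\right) 4 + 1 \left(-49\right) = -48 - 49 = -97$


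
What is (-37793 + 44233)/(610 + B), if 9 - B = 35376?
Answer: -6440/34757 ≈ -0.18529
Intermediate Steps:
B = -35367 (B = 9 - 1*35376 = 9 - 35376 = -35367)
(-37793 + 44233)/(610 + B) = (-37793 + 44233)/(610 - 35367) = 6440/(-34757) = 6440*(-1/34757) = -6440/34757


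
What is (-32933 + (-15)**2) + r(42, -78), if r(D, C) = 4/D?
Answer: -686866/21 ≈ -32708.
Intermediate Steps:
(-32933 + (-15)**2) + r(42, -78) = (-32933 + (-15)**2) + 4/42 = (-32933 + 225) + 4*(1/42) = -32708 + 2/21 = -686866/21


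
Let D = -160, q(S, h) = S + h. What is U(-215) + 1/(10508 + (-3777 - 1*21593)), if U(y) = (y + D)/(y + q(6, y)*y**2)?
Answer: -408799/14358534888 ≈ -2.8471e-5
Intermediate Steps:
U(y) = (-160 + y)/(y + y**2*(6 + y)) (U(y) = (y - 160)/(y + (6 + y)*y**2) = (-160 + y)/(y + y**2*(6 + y)))
U(-215) + 1/(10508 + (-3777 - 1*21593)) = (-160 - 215)/((-215)*(1 - 215*(6 - 215))) + 1/(10508 + (-3777 - 1*21593)) = -1/215*(-375)/(1 - 215*(-209)) + 1/(10508 + (-3777 - 21593)) = -1/215*(-375)/(1 + 44935) + 1/(10508 - 25370) = -1/215*(-375)/44936 + 1/(-14862) = -1/215*1/44936*(-375) - 1/14862 = 75/1932248 - 1/14862 = -408799/14358534888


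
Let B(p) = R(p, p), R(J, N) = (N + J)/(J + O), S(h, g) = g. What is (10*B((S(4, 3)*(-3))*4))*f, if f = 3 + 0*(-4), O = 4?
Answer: 135/2 ≈ 67.500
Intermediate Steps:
R(J, N) = (J + N)/(4 + J) (R(J, N) = (N + J)/(J + 4) = (J + N)/(4 + J))
B(p) = 2*p/(4 + p) (B(p) = (p + p)/(4 + p) = (2*p)/(4 + p) = 2*p/(4 + p))
f = 3 (f = 3 + 0 = 3)
(10*B((S(4, 3)*(-3))*4))*f = (10*(2*((3*(-3))*4)/(4 + (3*(-3))*4)))*3 = (10*(2*(-9*4)/(4 - 9*4)))*3 = (10*(2*(-36)/(4 - 36)))*3 = (10*(2*(-36)/(-32)))*3 = (10*(2*(-36)*(-1/32)))*3 = (10*(9/4))*3 = (45/2)*3 = 135/2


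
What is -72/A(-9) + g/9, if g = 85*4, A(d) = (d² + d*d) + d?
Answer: 5708/153 ≈ 37.307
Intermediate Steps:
A(d) = d + 2*d² (A(d) = (d² + d²) + d = 2*d² + d = d + 2*d²)
g = 340
-72/A(-9) + g/9 = -72*(-1/(9*(1 + 2*(-9)))) + 340/9 = -72*(-1/(9*(1 - 18))) + 340*(⅑) = -72/((-9*(-17))) + 340/9 = -72/153 + 340/9 = -72*1/153 + 340/9 = -8/17 + 340/9 = 5708/153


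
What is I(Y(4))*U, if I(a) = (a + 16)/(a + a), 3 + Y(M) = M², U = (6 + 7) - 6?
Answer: 203/26 ≈ 7.8077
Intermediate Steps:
U = 7 (U = 13 - 6 = 7)
Y(M) = -3 + M²
I(a) = (16 + a)/(2*a) (I(a) = (16 + a)/((2*a)) = (16 + a)*(1/(2*a)) = (16 + a)/(2*a))
I(Y(4))*U = ((16 + (-3 + 4²))/(2*(-3 + 4²)))*7 = ((16 + (-3 + 16))/(2*(-3 + 16)))*7 = ((½)*(16 + 13)/13)*7 = ((½)*(1/13)*29)*7 = (29/26)*7 = 203/26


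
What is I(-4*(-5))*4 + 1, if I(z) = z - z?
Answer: 1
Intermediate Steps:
I(z) = 0
I(-4*(-5))*4 + 1 = 0*4 + 1 = 0 + 1 = 1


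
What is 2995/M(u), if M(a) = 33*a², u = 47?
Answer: 2995/72897 ≈ 0.041085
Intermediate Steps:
2995/M(u) = 2995/((33*47²)) = 2995/((33*2209)) = 2995/72897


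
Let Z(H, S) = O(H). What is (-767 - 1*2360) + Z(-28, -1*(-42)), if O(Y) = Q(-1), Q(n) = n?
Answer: -3128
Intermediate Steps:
O(Y) = -1
Z(H, S) = -1
(-767 - 1*2360) + Z(-28, -1*(-42)) = (-767 - 1*2360) - 1 = (-767 - 2360) - 1 = -3127 - 1 = -3128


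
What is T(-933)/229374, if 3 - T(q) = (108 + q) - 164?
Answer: 496/114687 ≈ 0.0043248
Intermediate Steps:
T(q) = 59 - q (T(q) = 3 - ((108 + q) - 164) = 3 - (-56 + q) = 3 + (56 - q) = 59 - q)
T(-933)/229374 = (59 - 1*(-933))/229374 = (59 + 933)*(1/229374) = 992*(1/229374) = 496/114687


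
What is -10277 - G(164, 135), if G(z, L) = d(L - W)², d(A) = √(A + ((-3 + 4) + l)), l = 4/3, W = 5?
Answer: -31228/3 ≈ -10409.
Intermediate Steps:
l = 4/3 (l = 4*(⅓) = 4/3 ≈ 1.3333)
d(A) = √(7/3 + A) (d(A) = √(A + ((-3 + 4) + 4/3)) = √(A + (1 + 4/3)) = √(A + 7/3) = √(7/3 + A))
G(z, L) = -8/3 + L (G(z, L) = (√(21 + 9*(L - 1*5))/3)² = (√(21 + 9*(L - 5))/3)² = (√(21 + 9*(-5 + L))/3)² = (√(21 + (-45 + 9*L))/3)² = (√(-24 + 9*L)/3)² = -8/3 + L)
-10277 - G(164, 135) = -10277 - (-8/3 + 135) = -10277 - 1*397/3 = -10277 - 397/3 = -31228/3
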